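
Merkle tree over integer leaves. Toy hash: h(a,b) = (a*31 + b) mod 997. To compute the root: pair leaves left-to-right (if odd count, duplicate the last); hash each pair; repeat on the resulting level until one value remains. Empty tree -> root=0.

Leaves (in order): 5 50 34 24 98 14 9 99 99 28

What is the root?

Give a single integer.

L0: [5, 50, 34, 24, 98, 14, 9, 99, 99, 28]
L1: h(5,50)=(5*31+50)%997=205 h(34,24)=(34*31+24)%997=81 h(98,14)=(98*31+14)%997=61 h(9,99)=(9*31+99)%997=378 h(99,28)=(99*31+28)%997=106 -> [205, 81, 61, 378, 106]
L2: h(205,81)=(205*31+81)%997=454 h(61,378)=(61*31+378)%997=275 h(106,106)=(106*31+106)%997=401 -> [454, 275, 401]
L3: h(454,275)=(454*31+275)%997=391 h(401,401)=(401*31+401)%997=868 -> [391, 868]
L4: h(391,868)=(391*31+868)%997=28 -> [28]

Answer: 28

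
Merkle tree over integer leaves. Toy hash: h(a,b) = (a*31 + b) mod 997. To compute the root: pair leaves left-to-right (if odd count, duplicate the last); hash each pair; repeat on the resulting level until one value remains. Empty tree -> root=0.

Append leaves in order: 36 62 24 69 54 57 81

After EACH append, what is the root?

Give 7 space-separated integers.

Answer: 36 181 397 442 205 301 165

Derivation:
After append 36 (leaves=[36]):
  L0: [36]
  root=36
After append 62 (leaves=[36, 62]):
  L0: [36, 62]
  L1: h(36,62)=(36*31+62)%997=181 -> [181]
  root=181
After append 24 (leaves=[36, 62, 24]):
  L0: [36, 62, 24]
  L1: h(36,62)=(36*31+62)%997=181 h(24,24)=(24*31+24)%997=768 -> [181, 768]
  L2: h(181,768)=(181*31+768)%997=397 -> [397]
  root=397
After append 69 (leaves=[36, 62, 24, 69]):
  L0: [36, 62, 24, 69]
  L1: h(36,62)=(36*31+62)%997=181 h(24,69)=(24*31+69)%997=813 -> [181, 813]
  L2: h(181,813)=(181*31+813)%997=442 -> [442]
  root=442
After append 54 (leaves=[36, 62, 24, 69, 54]):
  L0: [36, 62, 24, 69, 54]
  L1: h(36,62)=(36*31+62)%997=181 h(24,69)=(24*31+69)%997=813 h(54,54)=(54*31+54)%997=731 -> [181, 813, 731]
  L2: h(181,813)=(181*31+813)%997=442 h(731,731)=(731*31+731)%997=461 -> [442, 461]
  L3: h(442,461)=(442*31+461)%997=205 -> [205]
  root=205
After append 57 (leaves=[36, 62, 24, 69, 54, 57]):
  L0: [36, 62, 24, 69, 54, 57]
  L1: h(36,62)=(36*31+62)%997=181 h(24,69)=(24*31+69)%997=813 h(54,57)=(54*31+57)%997=734 -> [181, 813, 734]
  L2: h(181,813)=(181*31+813)%997=442 h(734,734)=(734*31+734)%997=557 -> [442, 557]
  L3: h(442,557)=(442*31+557)%997=301 -> [301]
  root=301
After append 81 (leaves=[36, 62, 24, 69, 54, 57, 81]):
  L0: [36, 62, 24, 69, 54, 57, 81]
  L1: h(36,62)=(36*31+62)%997=181 h(24,69)=(24*31+69)%997=813 h(54,57)=(54*31+57)%997=734 h(81,81)=(81*31+81)%997=598 -> [181, 813, 734, 598]
  L2: h(181,813)=(181*31+813)%997=442 h(734,598)=(734*31+598)%997=421 -> [442, 421]
  L3: h(442,421)=(442*31+421)%997=165 -> [165]
  root=165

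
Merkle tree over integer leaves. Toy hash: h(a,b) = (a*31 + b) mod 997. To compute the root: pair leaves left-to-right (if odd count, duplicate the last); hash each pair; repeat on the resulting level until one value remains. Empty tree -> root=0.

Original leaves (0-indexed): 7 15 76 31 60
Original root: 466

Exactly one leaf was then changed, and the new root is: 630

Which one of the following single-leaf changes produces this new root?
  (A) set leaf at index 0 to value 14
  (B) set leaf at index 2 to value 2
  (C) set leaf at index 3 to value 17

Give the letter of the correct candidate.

Original leaves: [7, 15, 76, 31, 60]
Target new root: 630
Try each candidate change and compute the resulting root:
Candidate A: set leaf[0] = 14 -> leaves = [14, 15, 76, 31, 60]
  L0: [14, 15, 76, 31, 60]
  L1: h(14,15)=(14*31+15)%997=449 h(76,31)=(76*31+31)%997=393 h(60,60)=(60*31+60)%997=923 -> [449, 393, 923]
  L2: h(449,393)=(449*31+393)%997=354 h(923,923)=(923*31+923)%997=623 -> [354, 623]
  L3: h(354,623)=(354*31+623)%997=630 -> [630]
  root = 630 == target 630  ** MATCH **
Candidate B: set leaf[2] = 2 -> leaves = [7, 15, 2, 31, 60]
  L0: [7, 15, 2, 31, 60]
  L1: h(7,15)=(7*31+15)%997=232 h(2,31)=(2*31+31)%997=93 h(60,60)=(60*31+60)%997=923 -> [232, 93, 923]
  L2: h(232,93)=(232*31+93)%997=306 h(923,923)=(923*31+923)%997=623 -> [306, 623]
  L3: h(306,623)=(306*31+623)%997=139 -> [139]
  root = 139 != target 630
Candidate C: set leaf[3] = 17 -> leaves = [7, 15, 76, 17, 60]
  L0: [7, 15, 76, 17, 60]
  L1: h(7,15)=(7*31+15)%997=232 h(76,17)=(76*31+17)%997=379 h(60,60)=(60*31+60)%997=923 -> [232, 379, 923]
  L2: h(232,379)=(232*31+379)%997=592 h(923,923)=(923*31+923)%997=623 -> [592, 623]
  L3: h(592,623)=(592*31+623)%997=32 -> [32]
  root = 32 != target 630
Candidate A produces the target root.

Answer: A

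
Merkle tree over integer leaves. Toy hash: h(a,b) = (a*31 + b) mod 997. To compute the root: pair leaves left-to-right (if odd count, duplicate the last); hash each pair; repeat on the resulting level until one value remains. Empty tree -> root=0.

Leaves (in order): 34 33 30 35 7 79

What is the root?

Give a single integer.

Answer: 255

Derivation:
L0: [34, 33, 30, 35, 7, 79]
L1: h(34,33)=(34*31+33)%997=90 h(30,35)=(30*31+35)%997=965 h(7,79)=(7*31+79)%997=296 -> [90, 965, 296]
L2: h(90,965)=(90*31+965)%997=764 h(296,296)=(296*31+296)%997=499 -> [764, 499]
L3: h(764,499)=(764*31+499)%997=255 -> [255]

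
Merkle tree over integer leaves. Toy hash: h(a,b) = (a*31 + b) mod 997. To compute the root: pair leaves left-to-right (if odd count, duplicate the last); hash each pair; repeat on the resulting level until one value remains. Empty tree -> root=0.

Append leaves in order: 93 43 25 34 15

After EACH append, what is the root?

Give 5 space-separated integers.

Answer: 93 932 779 788 905

Derivation:
After append 93 (leaves=[93]):
  L0: [93]
  root=93
After append 43 (leaves=[93, 43]):
  L0: [93, 43]
  L1: h(93,43)=(93*31+43)%997=932 -> [932]
  root=932
After append 25 (leaves=[93, 43, 25]):
  L0: [93, 43, 25]
  L1: h(93,43)=(93*31+43)%997=932 h(25,25)=(25*31+25)%997=800 -> [932, 800]
  L2: h(932,800)=(932*31+800)%997=779 -> [779]
  root=779
After append 34 (leaves=[93, 43, 25, 34]):
  L0: [93, 43, 25, 34]
  L1: h(93,43)=(93*31+43)%997=932 h(25,34)=(25*31+34)%997=809 -> [932, 809]
  L2: h(932,809)=(932*31+809)%997=788 -> [788]
  root=788
After append 15 (leaves=[93, 43, 25, 34, 15]):
  L0: [93, 43, 25, 34, 15]
  L1: h(93,43)=(93*31+43)%997=932 h(25,34)=(25*31+34)%997=809 h(15,15)=(15*31+15)%997=480 -> [932, 809, 480]
  L2: h(932,809)=(932*31+809)%997=788 h(480,480)=(480*31+480)%997=405 -> [788, 405]
  L3: h(788,405)=(788*31+405)%997=905 -> [905]
  root=905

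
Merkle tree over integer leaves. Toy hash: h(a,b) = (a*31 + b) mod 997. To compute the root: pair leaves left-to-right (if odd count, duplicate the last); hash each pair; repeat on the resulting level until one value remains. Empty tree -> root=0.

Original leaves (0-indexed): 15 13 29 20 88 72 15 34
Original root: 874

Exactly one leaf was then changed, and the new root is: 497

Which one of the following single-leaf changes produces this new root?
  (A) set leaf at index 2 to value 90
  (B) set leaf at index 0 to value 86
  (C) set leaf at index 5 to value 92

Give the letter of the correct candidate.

Original leaves: [15, 13, 29, 20, 88, 72, 15, 34]
Target new root: 497
Try each candidate change and compute the resulting root:
Candidate A: set leaf[2] = 90 -> leaves = [15, 13, 90, 20, 88, 72, 15, 34]
  L0: [15, 13, 90, 20, 88, 72, 15, 34]
  L1: h(15,13)=(15*31+13)%997=478 h(90,20)=(90*31+20)%997=816 h(88,72)=(88*31+72)%997=806 h(15,34)=(15*31+34)%997=499 -> [478, 816, 806, 499]
  L2: h(478,816)=(478*31+816)%997=679 h(806,499)=(806*31+499)%997=560 -> [679, 560]
  L3: h(679,560)=(679*31+560)%997=672 -> [672]
  root = 672 != target 497
Candidate B: set leaf[0] = 86 -> leaves = [86, 13, 29, 20, 88, 72, 15, 34]
  L0: [86, 13, 29, 20, 88, 72, 15, 34]
  L1: h(86,13)=(86*31+13)%997=685 h(29,20)=(29*31+20)%997=919 h(88,72)=(88*31+72)%997=806 h(15,34)=(15*31+34)%997=499 -> [685, 919, 806, 499]
  L2: h(685,919)=(685*31+919)%997=220 h(806,499)=(806*31+499)%997=560 -> [220, 560]
  L3: h(220,560)=(220*31+560)%997=401 -> [401]
  root = 401 != target 497
Candidate C: set leaf[5] = 92 -> leaves = [15, 13, 29, 20, 88, 92, 15, 34]
  L0: [15, 13, 29, 20, 88, 92, 15, 34]
  L1: h(15,13)=(15*31+13)%997=478 h(29,20)=(29*31+20)%997=919 h(88,92)=(88*31+92)%997=826 h(15,34)=(15*31+34)%997=499 -> [478, 919, 826, 499]
  L2: h(478,919)=(478*31+919)%997=782 h(826,499)=(826*31+499)%997=183 -> [782, 183]
  L3: h(782,183)=(782*31+183)%997=497 -> [497]
  root = 497 == target 497  ** MATCH **
Candidate C produces the target root.

Answer: C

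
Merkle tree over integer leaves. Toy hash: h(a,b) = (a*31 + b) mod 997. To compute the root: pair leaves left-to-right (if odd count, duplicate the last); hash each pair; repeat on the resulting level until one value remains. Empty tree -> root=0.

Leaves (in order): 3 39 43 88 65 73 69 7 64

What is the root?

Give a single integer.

Answer: 727

Derivation:
L0: [3, 39, 43, 88, 65, 73, 69, 7, 64]
L1: h(3,39)=(3*31+39)%997=132 h(43,88)=(43*31+88)%997=424 h(65,73)=(65*31+73)%997=94 h(69,7)=(69*31+7)%997=152 h(64,64)=(64*31+64)%997=54 -> [132, 424, 94, 152, 54]
L2: h(132,424)=(132*31+424)%997=528 h(94,152)=(94*31+152)%997=75 h(54,54)=(54*31+54)%997=731 -> [528, 75, 731]
L3: h(528,75)=(528*31+75)%997=491 h(731,731)=(731*31+731)%997=461 -> [491, 461]
L4: h(491,461)=(491*31+461)%997=727 -> [727]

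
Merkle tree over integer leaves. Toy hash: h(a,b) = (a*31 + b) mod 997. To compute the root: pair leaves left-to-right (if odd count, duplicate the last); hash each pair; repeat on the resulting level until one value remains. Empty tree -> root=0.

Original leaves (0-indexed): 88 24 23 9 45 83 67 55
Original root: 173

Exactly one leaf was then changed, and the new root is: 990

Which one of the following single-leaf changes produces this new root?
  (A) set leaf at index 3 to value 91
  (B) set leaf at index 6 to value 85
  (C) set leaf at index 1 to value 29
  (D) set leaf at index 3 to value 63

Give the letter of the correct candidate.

Answer: C

Derivation:
Original leaves: [88, 24, 23, 9, 45, 83, 67, 55]
Target new root: 990
Try each candidate change and compute the resulting root:
Candidate A: set leaf[3] = 91 -> leaves = [88, 24, 23, 91, 45, 83, 67, 55]
  L0: [88, 24, 23, 91, 45, 83, 67, 55]
  L1: h(88,24)=(88*31+24)%997=758 h(23,91)=(23*31+91)%997=804 h(45,83)=(45*31+83)%997=481 h(67,55)=(67*31+55)%997=138 -> [758, 804, 481, 138]
  L2: h(758,804)=(758*31+804)%997=374 h(481,138)=(481*31+138)%997=94 -> [374, 94]
  L3: h(374,94)=(374*31+94)%997=721 -> [721]
  root = 721 != target 990
Candidate B: set leaf[6] = 85 -> leaves = [88, 24, 23, 9, 45, 83, 85, 55]
  L0: [88, 24, 23, 9, 45, 83, 85, 55]
  L1: h(88,24)=(88*31+24)%997=758 h(23,9)=(23*31+9)%997=722 h(45,83)=(45*31+83)%997=481 h(85,55)=(85*31+55)%997=696 -> [758, 722, 481, 696]
  L2: h(758,722)=(758*31+722)%997=292 h(481,696)=(481*31+696)%997=652 -> [292, 652]
  L3: h(292,652)=(292*31+652)%997=731 -> [731]
  root = 731 != target 990
Candidate C: set leaf[1] = 29 -> leaves = [88, 29, 23, 9, 45, 83, 67, 55]
  L0: [88, 29, 23, 9, 45, 83, 67, 55]
  L1: h(88,29)=(88*31+29)%997=763 h(23,9)=(23*31+9)%997=722 h(45,83)=(45*31+83)%997=481 h(67,55)=(67*31+55)%997=138 -> [763, 722, 481, 138]
  L2: h(763,722)=(763*31+722)%997=447 h(481,138)=(481*31+138)%997=94 -> [447, 94]
  L3: h(447,94)=(447*31+94)%997=990 -> [990]
  root = 990 == target 990  ** MATCH **
Candidate D: set leaf[3] = 63 -> leaves = [88, 24, 23, 63, 45, 83, 67, 55]
  L0: [88, 24, 23, 63, 45, 83, 67, 55]
  L1: h(88,24)=(88*31+24)%997=758 h(23,63)=(23*31+63)%997=776 h(45,83)=(45*31+83)%997=481 h(67,55)=(67*31+55)%997=138 -> [758, 776, 481, 138]
  L2: h(758,776)=(758*31+776)%997=346 h(481,138)=(481*31+138)%997=94 -> [346, 94]
  L3: h(346,94)=(346*31+94)%997=850 -> [850]
  root = 850 != target 990
Candidate C produces the target root.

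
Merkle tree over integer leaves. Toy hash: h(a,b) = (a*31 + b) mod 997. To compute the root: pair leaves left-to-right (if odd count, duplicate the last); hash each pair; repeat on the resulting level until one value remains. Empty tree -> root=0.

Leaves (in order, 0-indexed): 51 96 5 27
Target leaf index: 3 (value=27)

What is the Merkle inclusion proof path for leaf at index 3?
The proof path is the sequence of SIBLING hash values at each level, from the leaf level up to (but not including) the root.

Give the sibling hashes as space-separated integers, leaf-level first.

Answer: 5 680

Derivation:
L0 (leaves): [51, 96, 5, 27], target index=3
L1: h(51,96)=(51*31+96)%997=680 [pair 0] h(5,27)=(5*31+27)%997=182 [pair 1] -> [680, 182]
  Sibling for proof at L0: 5
L2: h(680,182)=(680*31+182)%997=325 [pair 0] -> [325]
  Sibling for proof at L1: 680
Root: 325
Proof path (sibling hashes from leaf to root): [5, 680]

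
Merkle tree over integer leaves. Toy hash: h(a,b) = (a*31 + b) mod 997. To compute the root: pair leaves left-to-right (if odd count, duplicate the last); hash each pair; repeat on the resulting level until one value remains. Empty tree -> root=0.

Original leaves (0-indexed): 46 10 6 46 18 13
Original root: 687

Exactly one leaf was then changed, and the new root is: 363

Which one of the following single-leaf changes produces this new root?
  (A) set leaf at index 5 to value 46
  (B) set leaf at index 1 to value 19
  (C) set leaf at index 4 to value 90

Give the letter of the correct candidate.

Original leaves: [46, 10, 6, 46, 18, 13]
Target new root: 363
Try each candidate change and compute the resulting root:
Candidate A: set leaf[5] = 46 -> leaves = [46, 10, 6, 46, 18, 46]
  L0: [46, 10, 6, 46, 18, 46]
  L1: h(46,10)=(46*31+10)%997=439 h(6,46)=(6*31+46)%997=232 h(18,46)=(18*31+46)%997=604 -> [439, 232, 604]
  L2: h(439,232)=(439*31+232)%997=880 h(604,604)=(604*31+604)%997=385 -> [880, 385]
  L3: h(880,385)=(880*31+385)%997=746 -> [746]
  root = 746 != target 363
Candidate B: set leaf[1] = 19 -> leaves = [46, 19, 6, 46, 18, 13]
  L0: [46, 19, 6, 46, 18, 13]
  L1: h(46,19)=(46*31+19)%997=448 h(6,46)=(6*31+46)%997=232 h(18,13)=(18*31+13)%997=571 -> [448, 232, 571]
  L2: h(448,232)=(448*31+232)%997=162 h(571,571)=(571*31+571)%997=326 -> [162, 326]
  L3: h(162,326)=(162*31+326)%997=363 -> [363]
  root = 363 == target 363  ** MATCH **
Candidate C: set leaf[4] = 90 -> leaves = [46, 10, 6, 46, 90, 13]
  L0: [46, 10, 6, 46, 90, 13]
  L1: h(46,10)=(46*31+10)%997=439 h(6,46)=(6*31+46)%997=232 h(90,13)=(90*31+13)%997=809 -> [439, 232, 809]
  L2: h(439,232)=(439*31+232)%997=880 h(809,809)=(809*31+809)%997=963 -> [880, 963]
  L3: h(880,963)=(880*31+963)%997=327 -> [327]
  root = 327 != target 363
Candidate B produces the target root.

Answer: B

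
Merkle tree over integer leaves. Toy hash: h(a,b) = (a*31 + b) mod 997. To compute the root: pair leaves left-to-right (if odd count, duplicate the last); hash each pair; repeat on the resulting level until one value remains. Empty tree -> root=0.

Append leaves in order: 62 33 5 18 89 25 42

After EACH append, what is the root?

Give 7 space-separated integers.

After append 62 (leaves=[62]):
  L0: [62]
  root=62
After append 33 (leaves=[62, 33]):
  L0: [62, 33]
  L1: h(62,33)=(62*31+33)%997=958 -> [958]
  root=958
After append 5 (leaves=[62, 33, 5]):
  L0: [62, 33, 5]
  L1: h(62,33)=(62*31+33)%997=958 h(5,5)=(5*31+5)%997=160 -> [958, 160]
  L2: h(958,160)=(958*31+160)%997=945 -> [945]
  root=945
After append 18 (leaves=[62, 33, 5, 18]):
  L0: [62, 33, 5, 18]
  L1: h(62,33)=(62*31+33)%997=958 h(5,18)=(5*31+18)%997=173 -> [958, 173]
  L2: h(958,173)=(958*31+173)%997=958 -> [958]
  root=958
After append 89 (leaves=[62, 33, 5, 18, 89]):
  L0: [62, 33, 5, 18, 89]
  L1: h(62,33)=(62*31+33)%997=958 h(5,18)=(5*31+18)%997=173 h(89,89)=(89*31+89)%997=854 -> [958, 173, 854]
  L2: h(958,173)=(958*31+173)%997=958 h(854,854)=(854*31+854)%997=409 -> [958, 409]
  L3: h(958,409)=(958*31+409)%997=197 -> [197]
  root=197
After append 25 (leaves=[62, 33, 5, 18, 89, 25]):
  L0: [62, 33, 5, 18, 89, 25]
  L1: h(62,33)=(62*31+33)%997=958 h(5,18)=(5*31+18)%997=173 h(89,25)=(89*31+25)%997=790 -> [958, 173, 790]
  L2: h(958,173)=(958*31+173)%997=958 h(790,790)=(790*31+790)%997=355 -> [958, 355]
  L3: h(958,355)=(958*31+355)%997=143 -> [143]
  root=143
After append 42 (leaves=[62, 33, 5, 18, 89, 25, 42]):
  L0: [62, 33, 5, 18, 89, 25, 42]
  L1: h(62,33)=(62*31+33)%997=958 h(5,18)=(5*31+18)%997=173 h(89,25)=(89*31+25)%997=790 h(42,42)=(42*31+42)%997=347 -> [958, 173, 790, 347]
  L2: h(958,173)=(958*31+173)%997=958 h(790,347)=(790*31+347)%997=909 -> [958, 909]
  L3: h(958,909)=(958*31+909)%997=697 -> [697]
  root=697

Answer: 62 958 945 958 197 143 697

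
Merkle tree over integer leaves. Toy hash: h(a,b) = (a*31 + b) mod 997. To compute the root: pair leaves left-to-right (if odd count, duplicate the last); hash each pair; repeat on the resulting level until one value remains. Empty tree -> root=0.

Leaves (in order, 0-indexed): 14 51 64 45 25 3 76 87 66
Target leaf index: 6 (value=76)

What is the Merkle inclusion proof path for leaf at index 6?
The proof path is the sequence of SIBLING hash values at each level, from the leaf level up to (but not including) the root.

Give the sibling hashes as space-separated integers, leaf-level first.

L0 (leaves): [14, 51, 64, 45, 25, 3, 76, 87, 66], target index=6
L1: h(14,51)=(14*31+51)%997=485 [pair 0] h(64,45)=(64*31+45)%997=35 [pair 1] h(25,3)=(25*31+3)%997=778 [pair 2] h(76,87)=(76*31+87)%997=449 [pair 3] h(66,66)=(66*31+66)%997=118 [pair 4] -> [485, 35, 778, 449, 118]
  Sibling for proof at L0: 87
L2: h(485,35)=(485*31+35)%997=115 [pair 0] h(778,449)=(778*31+449)%997=639 [pair 1] h(118,118)=(118*31+118)%997=785 [pair 2] -> [115, 639, 785]
  Sibling for proof at L1: 778
L3: h(115,639)=(115*31+639)%997=216 [pair 0] h(785,785)=(785*31+785)%997=195 [pair 1] -> [216, 195]
  Sibling for proof at L2: 115
L4: h(216,195)=(216*31+195)%997=909 [pair 0] -> [909]
  Sibling for proof at L3: 195
Root: 909
Proof path (sibling hashes from leaf to root): [87, 778, 115, 195]

Answer: 87 778 115 195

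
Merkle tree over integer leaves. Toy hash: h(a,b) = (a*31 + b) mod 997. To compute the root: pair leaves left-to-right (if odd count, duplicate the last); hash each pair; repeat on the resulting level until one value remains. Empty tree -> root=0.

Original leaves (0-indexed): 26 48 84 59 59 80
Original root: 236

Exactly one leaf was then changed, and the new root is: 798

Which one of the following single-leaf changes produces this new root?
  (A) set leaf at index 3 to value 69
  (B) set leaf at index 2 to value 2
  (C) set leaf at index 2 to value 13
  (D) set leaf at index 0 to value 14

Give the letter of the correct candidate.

Original leaves: [26, 48, 84, 59, 59, 80]
Target new root: 798
Try each candidate change and compute the resulting root:
Candidate A: set leaf[3] = 69 -> leaves = [26, 48, 84, 69, 59, 80]
  L0: [26, 48, 84, 69, 59, 80]
  L1: h(26,48)=(26*31+48)%997=854 h(84,69)=(84*31+69)%997=679 h(59,80)=(59*31+80)%997=912 -> [854, 679, 912]
  L2: h(854,679)=(854*31+679)%997=234 h(912,912)=(912*31+912)%997=271 -> [234, 271]
  L3: h(234,271)=(234*31+271)%997=546 -> [546]
  root = 546 != target 798
Candidate B: set leaf[2] = 2 -> leaves = [26, 48, 2, 59, 59, 80]
  L0: [26, 48, 2, 59, 59, 80]
  L1: h(26,48)=(26*31+48)%997=854 h(2,59)=(2*31+59)%997=121 h(59,80)=(59*31+80)%997=912 -> [854, 121, 912]
  L2: h(854,121)=(854*31+121)%997=673 h(912,912)=(912*31+912)%997=271 -> [673, 271]
  L3: h(673,271)=(673*31+271)%997=197 -> [197]
  root = 197 != target 798
Candidate C: set leaf[2] = 13 -> leaves = [26, 48, 13, 59, 59, 80]
  L0: [26, 48, 13, 59, 59, 80]
  L1: h(26,48)=(26*31+48)%997=854 h(13,59)=(13*31+59)%997=462 h(59,80)=(59*31+80)%997=912 -> [854, 462, 912]
  L2: h(854,462)=(854*31+462)%997=17 h(912,912)=(912*31+912)%997=271 -> [17, 271]
  L3: h(17,271)=(17*31+271)%997=798 -> [798]
  root = 798 == target 798  ** MATCH **
Candidate D: set leaf[0] = 14 -> leaves = [14, 48, 84, 59, 59, 80]
  L0: [14, 48, 84, 59, 59, 80]
  L1: h(14,48)=(14*31+48)%997=482 h(84,59)=(84*31+59)%997=669 h(59,80)=(59*31+80)%997=912 -> [482, 669, 912]
  L2: h(482,669)=(482*31+669)%997=656 h(912,912)=(912*31+912)%997=271 -> [656, 271]
  L3: h(656,271)=(656*31+271)%997=667 -> [667]
  root = 667 != target 798
Candidate C produces the target root.

Answer: C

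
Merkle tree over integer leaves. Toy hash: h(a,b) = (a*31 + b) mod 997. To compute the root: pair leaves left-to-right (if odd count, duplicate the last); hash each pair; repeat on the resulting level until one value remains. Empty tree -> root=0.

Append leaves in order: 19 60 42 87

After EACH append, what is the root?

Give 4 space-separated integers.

Answer: 19 649 526 571

Derivation:
After append 19 (leaves=[19]):
  L0: [19]
  root=19
After append 60 (leaves=[19, 60]):
  L0: [19, 60]
  L1: h(19,60)=(19*31+60)%997=649 -> [649]
  root=649
After append 42 (leaves=[19, 60, 42]):
  L0: [19, 60, 42]
  L1: h(19,60)=(19*31+60)%997=649 h(42,42)=(42*31+42)%997=347 -> [649, 347]
  L2: h(649,347)=(649*31+347)%997=526 -> [526]
  root=526
After append 87 (leaves=[19, 60, 42, 87]):
  L0: [19, 60, 42, 87]
  L1: h(19,60)=(19*31+60)%997=649 h(42,87)=(42*31+87)%997=392 -> [649, 392]
  L2: h(649,392)=(649*31+392)%997=571 -> [571]
  root=571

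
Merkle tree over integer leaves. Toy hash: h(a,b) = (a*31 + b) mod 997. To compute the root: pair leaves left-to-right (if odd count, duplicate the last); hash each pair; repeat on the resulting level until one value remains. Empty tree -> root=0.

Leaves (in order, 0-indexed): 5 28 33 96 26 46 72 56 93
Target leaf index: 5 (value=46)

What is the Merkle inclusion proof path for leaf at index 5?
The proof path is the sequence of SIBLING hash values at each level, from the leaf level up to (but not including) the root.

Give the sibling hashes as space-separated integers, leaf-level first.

Answer: 26 294 810 592

Derivation:
L0 (leaves): [5, 28, 33, 96, 26, 46, 72, 56, 93], target index=5
L1: h(5,28)=(5*31+28)%997=183 [pair 0] h(33,96)=(33*31+96)%997=122 [pair 1] h(26,46)=(26*31+46)%997=852 [pair 2] h(72,56)=(72*31+56)%997=294 [pair 3] h(93,93)=(93*31+93)%997=982 [pair 4] -> [183, 122, 852, 294, 982]
  Sibling for proof at L0: 26
L2: h(183,122)=(183*31+122)%997=810 [pair 0] h(852,294)=(852*31+294)%997=784 [pair 1] h(982,982)=(982*31+982)%997=517 [pair 2] -> [810, 784, 517]
  Sibling for proof at L1: 294
L3: h(810,784)=(810*31+784)%997=969 [pair 0] h(517,517)=(517*31+517)%997=592 [pair 1] -> [969, 592]
  Sibling for proof at L2: 810
L4: h(969,592)=(969*31+592)%997=721 [pair 0] -> [721]
  Sibling for proof at L3: 592
Root: 721
Proof path (sibling hashes from leaf to root): [26, 294, 810, 592]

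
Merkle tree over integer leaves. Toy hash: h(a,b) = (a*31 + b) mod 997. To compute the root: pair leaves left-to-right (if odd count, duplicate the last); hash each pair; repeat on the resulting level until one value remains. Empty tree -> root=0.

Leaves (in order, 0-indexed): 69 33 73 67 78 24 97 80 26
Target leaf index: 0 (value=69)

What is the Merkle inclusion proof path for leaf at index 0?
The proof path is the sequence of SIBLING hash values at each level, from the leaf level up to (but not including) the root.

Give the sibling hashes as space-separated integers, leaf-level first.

Answer: 33 336 26 530

Derivation:
L0 (leaves): [69, 33, 73, 67, 78, 24, 97, 80, 26], target index=0
L1: h(69,33)=(69*31+33)%997=178 [pair 0] h(73,67)=(73*31+67)%997=336 [pair 1] h(78,24)=(78*31+24)%997=448 [pair 2] h(97,80)=(97*31+80)%997=96 [pair 3] h(26,26)=(26*31+26)%997=832 [pair 4] -> [178, 336, 448, 96, 832]
  Sibling for proof at L0: 33
L2: h(178,336)=(178*31+336)%997=869 [pair 0] h(448,96)=(448*31+96)%997=26 [pair 1] h(832,832)=(832*31+832)%997=702 [pair 2] -> [869, 26, 702]
  Sibling for proof at L1: 336
L3: h(869,26)=(869*31+26)%997=46 [pair 0] h(702,702)=(702*31+702)%997=530 [pair 1] -> [46, 530]
  Sibling for proof at L2: 26
L4: h(46,530)=(46*31+530)%997=959 [pair 0] -> [959]
  Sibling for proof at L3: 530
Root: 959
Proof path (sibling hashes from leaf to root): [33, 336, 26, 530]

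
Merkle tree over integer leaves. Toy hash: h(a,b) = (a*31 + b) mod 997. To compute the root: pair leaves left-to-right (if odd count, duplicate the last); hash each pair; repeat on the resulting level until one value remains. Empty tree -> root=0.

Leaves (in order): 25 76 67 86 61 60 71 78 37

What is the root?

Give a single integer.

Answer: 800

Derivation:
L0: [25, 76, 67, 86, 61, 60, 71, 78, 37]
L1: h(25,76)=(25*31+76)%997=851 h(67,86)=(67*31+86)%997=169 h(61,60)=(61*31+60)%997=954 h(71,78)=(71*31+78)%997=285 h(37,37)=(37*31+37)%997=187 -> [851, 169, 954, 285, 187]
L2: h(851,169)=(851*31+169)%997=628 h(954,285)=(954*31+285)%997=946 h(187,187)=(187*31+187)%997=2 -> [628, 946, 2]
L3: h(628,946)=(628*31+946)%997=474 h(2,2)=(2*31+2)%997=64 -> [474, 64]
L4: h(474,64)=(474*31+64)%997=800 -> [800]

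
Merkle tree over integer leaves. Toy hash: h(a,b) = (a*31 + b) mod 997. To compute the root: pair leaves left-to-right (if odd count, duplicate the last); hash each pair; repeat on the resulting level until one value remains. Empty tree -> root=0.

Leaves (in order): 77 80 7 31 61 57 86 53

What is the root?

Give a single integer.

Answer: 926

Derivation:
L0: [77, 80, 7, 31, 61, 57, 86, 53]
L1: h(77,80)=(77*31+80)%997=473 h(7,31)=(7*31+31)%997=248 h(61,57)=(61*31+57)%997=951 h(86,53)=(86*31+53)%997=725 -> [473, 248, 951, 725]
L2: h(473,248)=(473*31+248)%997=953 h(951,725)=(951*31+725)%997=296 -> [953, 296]
L3: h(953,296)=(953*31+296)%997=926 -> [926]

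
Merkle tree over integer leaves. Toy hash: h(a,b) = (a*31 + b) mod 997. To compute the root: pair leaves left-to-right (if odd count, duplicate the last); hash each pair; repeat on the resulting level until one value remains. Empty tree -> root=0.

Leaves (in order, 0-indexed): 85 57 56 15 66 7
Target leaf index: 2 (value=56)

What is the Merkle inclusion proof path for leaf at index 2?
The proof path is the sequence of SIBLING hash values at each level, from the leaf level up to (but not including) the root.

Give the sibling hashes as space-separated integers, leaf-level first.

Answer: 15 698 891

Derivation:
L0 (leaves): [85, 57, 56, 15, 66, 7], target index=2
L1: h(85,57)=(85*31+57)%997=698 [pair 0] h(56,15)=(56*31+15)%997=754 [pair 1] h(66,7)=(66*31+7)%997=59 [pair 2] -> [698, 754, 59]
  Sibling for proof at L0: 15
L2: h(698,754)=(698*31+754)%997=458 [pair 0] h(59,59)=(59*31+59)%997=891 [pair 1] -> [458, 891]
  Sibling for proof at L1: 698
L3: h(458,891)=(458*31+891)%997=134 [pair 0] -> [134]
  Sibling for proof at L2: 891
Root: 134
Proof path (sibling hashes from leaf to root): [15, 698, 891]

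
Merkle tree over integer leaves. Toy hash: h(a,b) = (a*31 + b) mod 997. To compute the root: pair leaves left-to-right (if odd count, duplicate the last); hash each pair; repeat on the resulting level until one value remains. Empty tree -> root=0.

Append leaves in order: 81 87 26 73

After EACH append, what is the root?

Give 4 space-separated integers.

After append 81 (leaves=[81]):
  L0: [81]
  root=81
After append 87 (leaves=[81, 87]):
  L0: [81, 87]
  L1: h(81,87)=(81*31+87)%997=604 -> [604]
  root=604
After append 26 (leaves=[81, 87, 26]):
  L0: [81, 87, 26]
  L1: h(81,87)=(81*31+87)%997=604 h(26,26)=(26*31+26)%997=832 -> [604, 832]
  L2: h(604,832)=(604*31+832)%997=613 -> [613]
  root=613
After append 73 (leaves=[81, 87, 26, 73]):
  L0: [81, 87, 26, 73]
  L1: h(81,87)=(81*31+87)%997=604 h(26,73)=(26*31+73)%997=879 -> [604, 879]
  L2: h(604,879)=(604*31+879)%997=660 -> [660]
  root=660

Answer: 81 604 613 660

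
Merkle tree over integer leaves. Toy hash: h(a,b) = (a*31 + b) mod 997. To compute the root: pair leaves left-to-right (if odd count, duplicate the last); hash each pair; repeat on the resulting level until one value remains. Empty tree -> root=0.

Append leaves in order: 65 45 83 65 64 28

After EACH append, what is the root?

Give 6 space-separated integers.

Answer: 65 66 714 696 373 218

Derivation:
After append 65 (leaves=[65]):
  L0: [65]
  root=65
After append 45 (leaves=[65, 45]):
  L0: [65, 45]
  L1: h(65,45)=(65*31+45)%997=66 -> [66]
  root=66
After append 83 (leaves=[65, 45, 83]):
  L0: [65, 45, 83]
  L1: h(65,45)=(65*31+45)%997=66 h(83,83)=(83*31+83)%997=662 -> [66, 662]
  L2: h(66,662)=(66*31+662)%997=714 -> [714]
  root=714
After append 65 (leaves=[65, 45, 83, 65]):
  L0: [65, 45, 83, 65]
  L1: h(65,45)=(65*31+45)%997=66 h(83,65)=(83*31+65)%997=644 -> [66, 644]
  L2: h(66,644)=(66*31+644)%997=696 -> [696]
  root=696
After append 64 (leaves=[65, 45, 83, 65, 64]):
  L0: [65, 45, 83, 65, 64]
  L1: h(65,45)=(65*31+45)%997=66 h(83,65)=(83*31+65)%997=644 h(64,64)=(64*31+64)%997=54 -> [66, 644, 54]
  L2: h(66,644)=(66*31+644)%997=696 h(54,54)=(54*31+54)%997=731 -> [696, 731]
  L3: h(696,731)=(696*31+731)%997=373 -> [373]
  root=373
After append 28 (leaves=[65, 45, 83, 65, 64, 28]):
  L0: [65, 45, 83, 65, 64, 28]
  L1: h(65,45)=(65*31+45)%997=66 h(83,65)=(83*31+65)%997=644 h(64,28)=(64*31+28)%997=18 -> [66, 644, 18]
  L2: h(66,644)=(66*31+644)%997=696 h(18,18)=(18*31+18)%997=576 -> [696, 576]
  L3: h(696,576)=(696*31+576)%997=218 -> [218]
  root=218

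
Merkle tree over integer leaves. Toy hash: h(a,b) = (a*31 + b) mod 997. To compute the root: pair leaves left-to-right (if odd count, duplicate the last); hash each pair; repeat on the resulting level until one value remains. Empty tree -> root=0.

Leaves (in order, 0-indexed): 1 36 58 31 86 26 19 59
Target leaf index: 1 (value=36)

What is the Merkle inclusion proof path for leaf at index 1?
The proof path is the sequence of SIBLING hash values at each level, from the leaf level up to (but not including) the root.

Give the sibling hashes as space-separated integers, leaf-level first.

L0 (leaves): [1, 36, 58, 31, 86, 26, 19, 59], target index=1
L1: h(1,36)=(1*31+36)%997=67 [pair 0] h(58,31)=(58*31+31)%997=832 [pair 1] h(86,26)=(86*31+26)%997=698 [pair 2] h(19,59)=(19*31+59)%997=648 [pair 3] -> [67, 832, 698, 648]
  Sibling for proof at L0: 1
L2: h(67,832)=(67*31+832)%997=915 [pair 0] h(698,648)=(698*31+648)%997=352 [pair 1] -> [915, 352]
  Sibling for proof at L1: 832
L3: h(915,352)=(915*31+352)%997=801 [pair 0] -> [801]
  Sibling for proof at L2: 352
Root: 801
Proof path (sibling hashes from leaf to root): [1, 832, 352]

Answer: 1 832 352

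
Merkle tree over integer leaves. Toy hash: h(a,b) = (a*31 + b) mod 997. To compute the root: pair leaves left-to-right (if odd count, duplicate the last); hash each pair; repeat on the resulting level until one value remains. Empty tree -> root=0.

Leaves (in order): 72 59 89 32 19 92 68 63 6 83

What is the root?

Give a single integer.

Answer: 968

Derivation:
L0: [72, 59, 89, 32, 19, 92, 68, 63, 6, 83]
L1: h(72,59)=(72*31+59)%997=297 h(89,32)=(89*31+32)%997=797 h(19,92)=(19*31+92)%997=681 h(68,63)=(68*31+63)%997=177 h(6,83)=(6*31+83)%997=269 -> [297, 797, 681, 177, 269]
L2: h(297,797)=(297*31+797)%997=34 h(681,177)=(681*31+177)%997=351 h(269,269)=(269*31+269)%997=632 -> [34, 351, 632]
L3: h(34,351)=(34*31+351)%997=408 h(632,632)=(632*31+632)%997=284 -> [408, 284]
L4: h(408,284)=(408*31+284)%997=968 -> [968]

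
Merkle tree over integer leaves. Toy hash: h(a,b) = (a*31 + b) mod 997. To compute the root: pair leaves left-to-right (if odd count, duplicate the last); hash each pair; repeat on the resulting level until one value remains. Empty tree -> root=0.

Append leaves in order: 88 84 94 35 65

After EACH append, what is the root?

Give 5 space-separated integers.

After append 88 (leaves=[88]):
  L0: [88]
  root=88
After append 84 (leaves=[88, 84]):
  L0: [88, 84]
  L1: h(88,84)=(88*31+84)%997=818 -> [818]
  root=818
After append 94 (leaves=[88, 84, 94]):
  L0: [88, 84, 94]
  L1: h(88,84)=(88*31+84)%997=818 h(94,94)=(94*31+94)%997=17 -> [818, 17]
  L2: h(818,17)=(818*31+17)%997=450 -> [450]
  root=450
After append 35 (leaves=[88, 84, 94, 35]):
  L0: [88, 84, 94, 35]
  L1: h(88,84)=(88*31+84)%997=818 h(94,35)=(94*31+35)%997=955 -> [818, 955]
  L2: h(818,955)=(818*31+955)%997=391 -> [391]
  root=391
After append 65 (leaves=[88, 84, 94, 35, 65]):
  L0: [88, 84, 94, 35, 65]
  L1: h(88,84)=(88*31+84)%997=818 h(94,35)=(94*31+35)%997=955 h(65,65)=(65*31+65)%997=86 -> [818, 955, 86]
  L2: h(818,955)=(818*31+955)%997=391 h(86,86)=(86*31+86)%997=758 -> [391, 758]
  L3: h(391,758)=(391*31+758)%997=915 -> [915]
  root=915

Answer: 88 818 450 391 915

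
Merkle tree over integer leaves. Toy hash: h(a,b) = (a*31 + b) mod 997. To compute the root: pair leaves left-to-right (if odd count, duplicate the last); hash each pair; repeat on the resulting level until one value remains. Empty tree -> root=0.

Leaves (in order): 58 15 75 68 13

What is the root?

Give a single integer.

Answer: 293

Derivation:
L0: [58, 15, 75, 68, 13]
L1: h(58,15)=(58*31+15)%997=816 h(75,68)=(75*31+68)%997=399 h(13,13)=(13*31+13)%997=416 -> [816, 399, 416]
L2: h(816,399)=(816*31+399)%997=770 h(416,416)=(416*31+416)%997=351 -> [770, 351]
L3: h(770,351)=(770*31+351)%997=293 -> [293]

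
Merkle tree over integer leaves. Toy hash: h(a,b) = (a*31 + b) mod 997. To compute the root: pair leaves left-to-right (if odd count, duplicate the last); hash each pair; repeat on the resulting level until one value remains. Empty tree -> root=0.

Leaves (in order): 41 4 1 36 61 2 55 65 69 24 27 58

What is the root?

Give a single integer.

L0: [41, 4, 1, 36, 61, 2, 55, 65, 69, 24, 27, 58]
L1: h(41,4)=(41*31+4)%997=278 h(1,36)=(1*31+36)%997=67 h(61,2)=(61*31+2)%997=896 h(55,65)=(55*31+65)%997=773 h(69,24)=(69*31+24)%997=169 h(27,58)=(27*31+58)%997=895 -> [278, 67, 896, 773, 169, 895]
L2: h(278,67)=(278*31+67)%997=709 h(896,773)=(896*31+773)%997=633 h(169,895)=(169*31+895)%997=152 -> [709, 633, 152]
L3: h(709,633)=(709*31+633)%997=678 h(152,152)=(152*31+152)%997=876 -> [678, 876]
L4: h(678,876)=(678*31+876)%997=957 -> [957]

Answer: 957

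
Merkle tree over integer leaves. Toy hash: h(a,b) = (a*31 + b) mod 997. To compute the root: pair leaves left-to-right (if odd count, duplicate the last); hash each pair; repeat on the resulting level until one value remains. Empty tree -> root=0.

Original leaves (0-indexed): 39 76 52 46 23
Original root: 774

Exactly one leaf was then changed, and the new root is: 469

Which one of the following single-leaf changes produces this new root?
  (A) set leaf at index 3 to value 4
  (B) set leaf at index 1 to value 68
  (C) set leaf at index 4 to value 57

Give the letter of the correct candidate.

Original leaves: [39, 76, 52, 46, 23]
Target new root: 469
Try each candidate change and compute the resulting root:
Candidate A: set leaf[3] = 4 -> leaves = [39, 76, 52, 4, 23]
  L0: [39, 76, 52, 4, 23]
  L1: h(39,76)=(39*31+76)%997=288 h(52,4)=(52*31+4)%997=619 h(23,23)=(23*31+23)%997=736 -> [288, 619, 736]
  L2: h(288,619)=(288*31+619)%997=574 h(736,736)=(736*31+736)%997=621 -> [574, 621]
  L3: h(574,621)=(574*31+621)%997=469 -> [469]
  root = 469 == target 469  ** MATCH **
Candidate B: set leaf[1] = 68 -> leaves = [39, 68, 52, 46, 23]
  L0: [39, 68, 52, 46, 23]
  L1: h(39,68)=(39*31+68)%997=280 h(52,46)=(52*31+46)%997=661 h(23,23)=(23*31+23)%997=736 -> [280, 661, 736]
  L2: h(280,661)=(280*31+661)%997=368 h(736,736)=(736*31+736)%997=621 -> [368, 621]
  L3: h(368,621)=(368*31+621)%997=65 -> [65]
  root = 65 != target 469
Candidate C: set leaf[4] = 57 -> leaves = [39, 76, 52, 46, 57]
  L0: [39, 76, 52, 46, 57]
  L1: h(39,76)=(39*31+76)%997=288 h(52,46)=(52*31+46)%997=661 h(57,57)=(57*31+57)%997=827 -> [288, 661, 827]
  L2: h(288,661)=(288*31+661)%997=616 h(827,827)=(827*31+827)%997=542 -> [616, 542]
  L3: h(616,542)=(616*31+542)%997=695 -> [695]
  root = 695 != target 469
Candidate A produces the target root.

Answer: A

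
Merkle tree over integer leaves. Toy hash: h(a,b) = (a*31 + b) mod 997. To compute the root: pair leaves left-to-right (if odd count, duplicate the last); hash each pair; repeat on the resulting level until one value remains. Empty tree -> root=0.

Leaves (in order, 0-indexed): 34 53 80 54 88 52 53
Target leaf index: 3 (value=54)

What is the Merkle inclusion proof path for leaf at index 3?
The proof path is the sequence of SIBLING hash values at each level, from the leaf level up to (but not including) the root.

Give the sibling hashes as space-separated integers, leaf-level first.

L0 (leaves): [34, 53, 80, 54, 88, 52, 53], target index=3
L1: h(34,53)=(34*31+53)%997=110 [pair 0] h(80,54)=(80*31+54)%997=540 [pair 1] h(88,52)=(88*31+52)%997=786 [pair 2] h(53,53)=(53*31+53)%997=699 [pair 3] -> [110, 540, 786, 699]
  Sibling for proof at L0: 80
L2: h(110,540)=(110*31+540)%997=959 [pair 0] h(786,699)=(786*31+699)%997=140 [pair 1] -> [959, 140]
  Sibling for proof at L1: 110
L3: h(959,140)=(959*31+140)%997=956 [pair 0] -> [956]
  Sibling for proof at L2: 140
Root: 956
Proof path (sibling hashes from leaf to root): [80, 110, 140]

Answer: 80 110 140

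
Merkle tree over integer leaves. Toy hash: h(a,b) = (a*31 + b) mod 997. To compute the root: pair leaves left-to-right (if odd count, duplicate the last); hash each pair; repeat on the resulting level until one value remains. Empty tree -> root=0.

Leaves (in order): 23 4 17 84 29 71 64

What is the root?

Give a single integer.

Answer: 322

Derivation:
L0: [23, 4, 17, 84, 29, 71, 64]
L1: h(23,4)=(23*31+4)%997=717 h(17,84)=(17*31+84)%997=611 h(29,71)=(29*31+71)%997=970 h(64,64)=(64*31+64)%997=54 -> [717, 611, 970, 54]
L2: h(717,611)=(717*31+611)%997=904 h(970,54)=(970*31+54)%997=214 -> [904, 214]
L3: h(904,214)=(904*31+214)%997=322 -> [322]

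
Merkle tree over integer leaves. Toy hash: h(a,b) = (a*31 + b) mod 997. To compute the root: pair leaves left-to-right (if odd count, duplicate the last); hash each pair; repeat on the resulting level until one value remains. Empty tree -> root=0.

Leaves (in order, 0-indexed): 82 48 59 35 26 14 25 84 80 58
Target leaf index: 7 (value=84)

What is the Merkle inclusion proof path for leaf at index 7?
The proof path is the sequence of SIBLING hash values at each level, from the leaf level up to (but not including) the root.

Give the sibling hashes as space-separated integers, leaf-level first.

L0 (leaves): [82, 48, 59, 35, 26, 14, 25, 84, 80, 58], target index=7
L1: h(82,48)=(82*31+48)%997=596 [pair 0] h(59,35)=(59*31+35)%997=867 [pair 1] h(26,14)=(26*31+14)%997=820 [pair 2] h(25,84)=(25*31+84)%997=859 [pair 3] h(80,58)=(80*31+58)%997=544 [pair 4] -> [596, 867, 820, 859, 544]
  Sibling for proof at L0: 25
L2: h(596,867)=(596*31+867)%997=400 [pair 0] h(820,859)=(820*31+859)%997=357 [pair 1] h(544,544)=(544*31+544)%997=459 [pair 2] -> [400, 357, 459]
  Sibling for proof at L1: 820
L3: h(400,357)=(400*31+357)%997=793 [pair 0] h(459,459)=(459*31+459)%997=730 [pair 1] -> [793, 730]
  Sibling for proof at L2: 400
L4: h(793,730)=(793*31+730)%997=388 [pair 0] -> [388]
  Sibling for proof at L3: 730
Root: 388
Proof path (sibling hashes from leaf to root): [25, 820, 400, 730]

Answer: 25 820 400 730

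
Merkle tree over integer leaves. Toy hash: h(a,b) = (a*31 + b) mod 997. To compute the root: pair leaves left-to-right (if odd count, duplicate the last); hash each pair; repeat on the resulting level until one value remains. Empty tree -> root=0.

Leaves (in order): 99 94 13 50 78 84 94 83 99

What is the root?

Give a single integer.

L0: [99, 94, 13, 50, 78, 84, 94, 83, 99]
L1: h(99,94)=(99*31+94)%997=172 h(13,50)=(13*31+50)%997=453 h(78,84)=(78*31+84)%997=508 h(94,83)=(94*31+83)%997=6 h(99,99)=(99*31+99)%997=177 -> [172, 453, 508, 6, 177]
L2: h(172,453)=(172*31+453)%997=800 h(508,6)=(508*31+6)%997=799 h(177,177)=(177*31+177)%997=679 -> [800, 799, 679]
L3: h(800,799)=(800*31+799)%997=674 h(679,679)=(679*31+679)%997=791 -> [674, 791]
L4: h(674,791)=(674*31+791)%997=748 -> [748]

Answer: 748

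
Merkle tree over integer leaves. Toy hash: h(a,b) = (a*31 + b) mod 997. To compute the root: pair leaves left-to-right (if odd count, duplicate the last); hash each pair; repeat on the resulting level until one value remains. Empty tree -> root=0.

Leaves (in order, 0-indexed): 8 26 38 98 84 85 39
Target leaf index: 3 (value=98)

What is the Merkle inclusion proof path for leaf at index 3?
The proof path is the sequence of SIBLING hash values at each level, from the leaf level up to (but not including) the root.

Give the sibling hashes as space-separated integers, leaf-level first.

Answer: 38 274 859

Derivation:
L0 (leaves): [8, 26, 38, 98, 84, 85, 39], target index=3
L1: h(8,26)=(8*31+26)%997=274 [pair 0] h(38,98)=(38*31+98)%997=279 [pair 1] h(84,85)=(84*31+85)%997=695 [pair 2] h(39,39)=(39*31+39)%997=251 [pair 3] -> [274, 279, 695, 251]
  Sibling for proof at L0: 38
L2: h(274,279)=(274*31+279)%997=797 [pair 0] h(695,251)=(695*31+251)%997=859 [pair 1] -> [797, 859]
  Sibling for proof at L1: 274
L3: h(797,859)=(797*31+859)%997=641 [pair 0] -> [641]
  Sibling for proof at L2: 859
Root: 641
Proof path (sibling hashes from leaf to root): [38, 274, 859]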